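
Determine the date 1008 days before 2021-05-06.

August 2, 2018

Counting back 1008 days from May 6, 2021.
Going back 6 days from May 6, 2021 reaches the end of the previous month; 1008 − 6 = 1002 left.
April 2021 has 30 days: 1002 − 30 = 972 left.
March 2021 has 31 days: 972 − 31 = 941 left.
February 2021 has 28 days (2021 is not a leap year): 941 − 28 = 913 left.
January 2021 has 31 days: 913 − 31 = 882 left.
December 2020 has 31 days: 882 − 31 = 851 left.
November 2020 has 30 days: 851 − 30 = 821 left.
October 2020 has 31 days: 821 − 31 = 790 left.
September 2020 has 30 days: 790 − 30 = 760 left.
August 2020 has 31 days: 760 − 31 = 729 left.
July 2020 has 31 days: 729 − 31 = 698 left.
June 2020 has 30 days: 698 − 30 = 668 left.
May 2020 has 31 days: 668 − 31 = 637 left.
April 2020 has 30 days: 637 − 30 = 607 left.
March 2020 has 31 days: 607 − 31 = 576 left.
February 2020 has 29 days (2020 is a leap year): 576 − 29 = 547 left.
January 2020 has 31 days: 547 − 31 = 516 left.
December 2019 has 31 days: 516 − 31 = 485 left.
November 2019 has 30 days: 485 − 30 = 455 left.
October 2019 has 31 days: 455 − 31 = 424 left.
September 2019 has 30 days: 424 − 30 = 394 left.
August 2019 has 31 days: 394 − 31 = 363 left.
July 2019 has 31 days: 363 − 31 = 332 left.
June 2019 has 30 days: 332 − 30 = 302 left.
May 2019 has 31 days: 302 − 31 = 271 left.
April 2019 has 30 days: 271 − 30 = 241 left.
March 2019 has 31 days: 241 − 31 = 210 left.
February 2019 has 28 days (2019 is not a leap year): 210 − 28 = 182 left.
January 2019 has 31 days: 182 − 31 = 151 left.
December 2018 has 31 days: 151 − 31 = 120 left.
November 2018 has 30 days: 120 − 30 = 90 left.
October 2018 has 31 days: 90 − 31 = 59 left.
September 2018 has 30 days: 59 − 30 = 29 left.
August 2018 has 31 days; 31 − 29 = 2 → August 2, 2018.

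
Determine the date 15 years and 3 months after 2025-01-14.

Adding 15 years and 3 months from January 14, 2025.
+15 years → 2040; month 1 + 3 = 4 → April 2040.
Day 14 is valid in April, giving April 14, 2040.

April 14, 2040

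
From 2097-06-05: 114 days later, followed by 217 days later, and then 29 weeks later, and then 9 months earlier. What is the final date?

Counting forward 114 days from June 5, 2097:
June has 30 days, so 30 − 5 = 25 days remain after June 5, 2097; 114 − 25 = 89 left.
July 2097 has 31 days: 89 − 31 = 58 left.
August 2097 has 31 days: 58 − 31 = 27 left.
27 days into September 2097 → September 27, 2097.
Counting forward 217 days from September 27, 2097:
September has 30 days, so 30 − 27 = 3 days remain after September 27, 2097; 217 − 3 = 214 left.
October 2097 has 31 days: 214 − 31 = 183 left.
November 2097 has 30 days: 183 − 30 = 153 left.
December 2097 has 31 days: 153 − 31 = 122 left.
January 2098 has 31 days: 122 − 31 = 91 left.
February 2098 has 28 days (2098 is not a leap year): 91 − 28 = 63 left.
March 2098 has 31 days: 63 − 31 = 32 left.
April 2098 has 30 days: 32 − 30 = 2 left.
2 days into May 2098 → May 2, 2098.
Adding 29 weeks (= 203 days) from May 2, 2098:
May has 31 days, so 31 − 2 = 29 days remain after May 2, 2098; 203 − 29 = 174 left.
June 2098 has 30 days: 174 − 30 = 144 left.
July 2098 has 31 days: 144 − 31 = 113 left.
August 2098 has 31 days: 113 − 31 = 82 left.
September 2098 has 30 days: 82 − 30 = 52 left.
October 2098 has 31 days: 52 − 31 = 21 left.
21 days into November 2098 → November 21, 2098.
Counting back 9 months from November 21, 2098:
month 11 − 9 = 2 → February 2098.
Day 21 is valid in February, giving February 21, 2098.

February 21, 2098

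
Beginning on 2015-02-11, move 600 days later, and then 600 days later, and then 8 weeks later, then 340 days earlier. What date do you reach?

August 15, 2017

Adding 600 days from February 11, 2015:
February has 28 days, so 28 − 11 = 17 days remain after February 11, 2015; 600 − 17 = 583 left.
March 2015 has 31 days: 583 − 31 = 552 left.
April 2015 has 30 days: 552 − 30 = 522 left.
May 2015 has 31 days: 522 − 31 = 491 left.
June 2015 has 30 days: 491 − 30 = 461 left.
July 2015 has 31 days: 461 − 31 = 430 left.
August 2015 has 31 days: 430 − 31 = 399 left.
September 2015 has 30 days: 399 − 30 = 369 left.
October 2015 has 31 days: 369 − 31 = 338 left.
November 2015 has 30 days: 338 − 30 = 308 left.
December 2015 has 31 days: 308 − 31 = 277 left.
January 2016 has 31 days: 277 − 31 = 246 left.
February 2016 has 29 days (2016 is a leap year): 246 − 29 = 217 left.
March 2016 has 31 days: 217 − 31 = 186 left.
April 2016 has 30 days: 186 − 30 = 156 left.
May 2016 has 31 days: 156 − 31 = 125 left.
June 2016 has 30 days: 125 − 30 = 95 left.
July 2016 has 31 days: 95 − 31 = 64 left.
August 2016 has 31 days: 64 − 31 = 33 left.
September 2016 has 30 days: 33 − 30 = 3 left.
3 days into October 2016 → October 3, 2016.
Counting forward 600 days from October 3, 2016:
October has 31 days, so 31 − 3 = 28 days remain after October 3, 2016; 600 − 28 = 572 left.
November 2016 has 30 days: 572 − 30 = 542 left.
December 2016 has 31 days: 542 − 31 = 511 left.
January 2017 has 31 days: 511 − 31 = 480 left.
February 2017 has 28 days (2017 is not a leap year): 480 − 28 = 452 left.
March 2017 has 31 days: 452 − 31 = 421 left.
April 2017 has 30 days: 421 − 30 = 391 left.
May 2017 has 31 days: 391 − 31 = 360 left.
June 2017 has 30 days: 360 − 30 = 330 left.
July 2017 has 31 days: 330 − 31 = 299 left.
August 2017 has 31 days: 299 − 31 = 268 left.
September 2017 has 30 days: 268 − 30 = 238 left.
October 2017 has 31 days: 238 − 31 = 207 left.
November 2017 has 30 days: 207 − 30 = 177 left.
December 2017 has 31 days: 177 − 31 = 146 left.
January 2018 has 31 days: 146 − 31 = 115 left.
February 2018 has 28 days (2018 is not a leap year): 115 − 28 = 87 left.
March 2018 has 31 days: 87 − 31 = 56 left.
April 2018 has 30 days: 56 − 30 = 26 left.
26 days into May 2018 → May 26, 2018.
Advancing 8 weeks (= 56 days) from May 26, 2018:
May has 31 days, so 31 − 26 = 5 days remain after May 26, 2018; 56 − 5 = 51 left.
June 2018 has 30 days: 51 − 30 = 21 left.
21 days into July 2018 → July 21, 2018.
Going back 340 days from July 21, 2018:
Going back 21 days from July 21, 2018 reaches the end of the previous month; 340 − 21 = 319 left.
June 2018 has 30 days: 319 − 30 = 289 left.
May 2018 has 31 days: 289 − 31 = 258 left.
April 2018 has 30 days: 258 − 30 = 228 left.
March 2018 has 31 days: 228 − 31 = 197 left.
February 2018 has 28 days (2018 is not a leap year): 197 − 28 = 169 left.
January 2018 has 31 days: 169 − 31 = 138 left.
December 2017 has 31 days: 138 − 31 = 107 left.
November 2017 has 30 days: 107 − 30 = 77 left.
October 2017 has 31 days: 77 − 31 = 46 left.
September 2017 has 30 days: 46 − 30 = 16 left.
August 2017 has 31 days; 31 − 16 = 15 → August 15, 2017.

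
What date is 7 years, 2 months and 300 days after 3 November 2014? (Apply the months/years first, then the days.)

October 30, 2022

Advancing 7 years, 2 months and 300 days from November 3, 2014: first the month/year part, then the days.
+7 years → 2021; month 11 + 2 = 13, which is month 1 of year 2022 → January 2022.
Day 3 is valid in January, giving January 3, 2022.
Now add 300 days from January 3, 2022.
January has 31 days, so 31 − 3 = 28 days remain after January 3, 2022; 300 − 28 = 272 left.
February 2022 has 28 days (2022 is not a leap year): 272 − 28 = 244 left.
March 2022 has 31 days: 244 − 31 = 213 left.
April 2022 has 30 days: 213 − 30 = 183 left.
May 2022 has 31 days: 183 − 31 = 152 left.
June 2022 has 30 days: 152 − 30 = 122 left.
July 2022 has 31 days: 122 − 31 = 91 left.
August 2022 has 31 days: 91 − 31 = 60 left.
September 2022 has 30 days: 60 − 30 = 30 left.
30 days into October 2022 → October 30, 2022.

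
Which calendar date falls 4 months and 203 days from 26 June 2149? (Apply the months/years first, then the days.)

May 17, 2150

Counting forward 4 months and 203 days from June 26, 2149: first the month/year part, then the days.
month 6 + 4 = 10 → October 2149.
Day 26 is valid in October, giving October 26, 2149.
Now add 203 days from October 26, 2149.
October has 31 days, so 31 − 26 = 5 days remain after October 26, 2149; 203 − 5 = 198 left.
November 2149 has 30 days: 198 − 30 = 168 left.
December 2149 has 31 days: 168 − 31 = 137 left.
January 2150 has 31 days: 137 − 31 = 106 left.
February 2150 has 28 days (2150 is not a leap year): 106 − 28 = 78 left.
March 2150 has 31 days: 78 − 31 = 47 left.
April 2150 has 30 days: 47 − 30 = 17 left.
17 days into May 2150 → May 17, 2150.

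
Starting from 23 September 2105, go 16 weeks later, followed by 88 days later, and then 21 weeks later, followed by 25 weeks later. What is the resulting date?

Advancing 16 weeks (= 112 days) from September 23, 2105:
September has 30 days, so 30 − 23 = 7 days remain after September 23, 2105; 112 − 7 = 105 left.
October 2105 has 31 days: 105 − 31 = 74 left.
November 2105 has 30 days: 74 − 30 = 44 left.
December 2105 has 31 days: 44 − 31 = 13 left.
13 days into January 2106 → January 13, 2106.
Advancing 88 days from January 13, 2106:
January has 31 days, so 31 − 13 = 18 days remain after January 13, 2106; 88 − 18 = 70 left.
February 2106 has 28 days (2106 is not a leap year): 70 − 28 = 42 left.
March 2106 has 31 days: 42 − 31 = 11 left.
11 days into April 2106 → April 11, 2106.
Counting forward 21 weeks (= 147 days) from April 11, 2106:
April has 30 days, so 30 − 11 = 19 days remain after April 11, 2106; 147 − 19 = 128 left.
May 2106 has 31 days: 128 − 31 = 97 left.
June 2106 has 30 days: 97 − 30 = 67 left.
July 2106 has 31 days: 67 − 31 = 36 left.
August 2106 has 31 days: 36 − 31 = 5 left.
5 days into September 2106 → September 5, 2106.
Advancing 25 weeks (= 175 days) from September 5, 2106:
September has 30 days, so 30 − 5 = 25 days remain after September 5, 2106; 175 − 25 = 150 left.
October 2106 has 31 days: 150 − 31 = 119 left.
November 2106 has 30 days: 119 − 30 = 89 left.
December 2106 has 31 days: 89 − 31 = 58 left.
January 2107 has 31 days: 58 − 31 = 27 left.
27 days into February 2107 → February 27, 2107.

February 27, 2107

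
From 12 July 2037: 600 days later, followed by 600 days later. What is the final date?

Counting forward 600 days from July 12, 2037:
July has 31 days, so 31 − 12 = 19 days remain after July 12, 2037; 600 − 19 = 581 left.
August 2037 has 31 days: 581 − 31 = 550 left.
September 2037 has 30 days: 550 − 30 = 520 left.
October 2037 has 31 days: 520 − 31 = 489 left.
November 2037 has 30 days: 489 − 30 = 459 left.
December 2037 has 31 days: 459 − 31 = 428 left.
January 2038 has 31 days: 428 − 31 = 397 left.
February 2038 has 28 days (2038 is not a leap year): 397 − 28 = 369 left.
March 2038 has 31 days: 369 − 31 = 338 left.
April 2038 has 30 days: 338 − 30 = 308 left.
May 2038 has 31 days: 308 − 31 = 277 left.
June 2038 has 30 days: 277 − 30 = 247 left.
July 2038 has 31 days: 247 − 31 = 216 left.
August 2038 has 31 days: 216 − 31 = 185 left.
September 2038 has 30 days: 185 − 30 = 155 left.
October 2038 has 31 days: 155 − 31 = 124 left.
November 2038 has 30 days: 124 − 30 = 94 left.
December 2038 has 31 days: 94 − 31 = 63 left.
January 2039 has 31 days: 63 − 31 = 32 left.
February 2039 has 28 days (2039 is not a leap year): 32 − 28 = 4 left.
4 days into March 2039 → March 4, 2039.
Advancing 600 days from March 4, 2039:
March has 31 days, so 31 − 4 = 27 days remain after March 4, 2039; 600 − 27 = 573 left.
April 2039 has 30 days: 573 − 30 = 543 left.
May 2039 has 31 days: 543 − 31 = 512 left.
June 2039 has 30 days: 512 − 30 = 482 left.
July 2039 has 31 days: 482 − 31 = 451 left.
August 2039 has 31 days: 451 − 31 = 420 left.
September 2039 has 30 days: 420 − 30 = 390 left.
October 2039 has 31 days: 390 − 31 = 359 left.
November 2039 has 30 days: 359 − 30 = 329 left.
December 2039 has 31 days: 329 − 31 = 298 left.
January 2040 has 31 days: 298 − 31 = 267 left.
February 2040 has 29 days (2040 is a leap year): 267 − 29 = 238 left.
March 2040 has 31 days: 238 − 31 = 207 left.
April 2040 has 30 days: 207 − 30 = 177 left.
May 2040 has 31 days: 177 − 31 = 146 left.
June 2040 has 30 days: 146 − 30 = 116 left.
July 2040 has 31 days: 116 − 31 = 85 left.
August 2040 has 31 days: 85 − 31 = 54 left.
September 2040 has 30 days: 54 − 30 = 24 left.
24 days into October 2040 → October 24, 2040.

October 24, 2040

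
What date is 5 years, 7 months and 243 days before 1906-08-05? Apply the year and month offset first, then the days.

Subtracting 5 years, 7 months and 243 days from August 5, 1906: first the month/year part, then the days.
-5 years → 1901; month 8 − 7 = 1 → January 1901.
Day 5 is valid in January, giving January 5, 1901.
Now subtract 243 days from January 5, 1901.
Going back 5 days from January 5, 1901 reaches the end of the previous month; 243 − 5 = 238 left.
December 1900 has 31 days: 238 − 31 = 207 left.
November 1900 has 30 days: 207 − 30 = 177 left.
October 1900 has 31 days: 177 − 31 = 146 left.
September 1900 has 30 days: 146 − 30 = 116 left.
August 1900 has 31 days: 116 − 31 = 85 left.
July 1900 has 31 days: 85 − 31 = 54 left.
June 1900 has 30 days: 54 − 30 = 24 left.
May 1900 has 31 days; 31 − 24 = 7 → May 7, 1900.

May 7, 1900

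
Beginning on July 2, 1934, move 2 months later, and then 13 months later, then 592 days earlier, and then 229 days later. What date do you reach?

October 4, 1934

Advancing 2 months from July 2, 1934:
month 7 + 2 = 9 → September 1934.
Day 2 is valid in September, giving September 2, 1934.
Adding 13 months from September 2, 1934:
month 9 + 13 = 22, which is month 10 of year 1935 → October 1935.
Day 2 is valid in October, giving October 2, 1935.
Subtracting 592 days from October 2, 1935:
Going back 2 days from October 2, 1935 reaches the end of the previous month; 592 − 2 = 590 left.
September 1935 has 30 days: 590 − 30 = 560 left.
August 1935 has 31 days: 560 − 31 = 529 left.
July 1935 has 31 days: 529 − 31 = 498 left.
June 1935 has 30 days: 498 − 30 = 468 left.
May 1935 has 31 days: 468 − 31 = 437 left.
April 1935 has 30 days: 437 − 30 = 407 left.
March 1935 has 31 days: 407 − 31 = 376 left.
February 1935 has 28 days (1935 is not a leap year): 376 − 28 = 348 left.
January 1935 has 31 days: 348 − 31 = 317 left.
December 1934 has 31 days: 317 − 31 = 286 left.
November 1934 has 30 days: 286 − 30 = 256 left.
October 1934 has 31 days: 256 − 31 = 225 left.
September 1934 has 30 days: 225 − 30 = 195 left.
August 1934 has 31 days: 195 − 31 = 164 left.
July 1934 has 31 days: 164 − 31 = 133 left.
June 1934 has 30 days: 133 − 30 = 103 left.
May 1934 has 31 days: 103 − 31 = 72 left.
April 1934 has 30 days: 72 − 30 = 42 left.
March 1934 has 31 days: 42 − 31 = 11 left.
February 1934 has 28 days; 28 − 11 = 17 → February 17, 1934.
Adding 229 days from February 17, 1934:
February has 28 days, so 28 − 17 = 11 days remain after February 17, 1934; 229 − 11 = 218 left.
March 1934 has 31 days: 218 − 31 = 187 left.
April 1934 has 30 days: 187 − 30 = 157 left.
May 1934 has 31 days: 157 − 31 = 126 left.
June 1934 has 30 days: 126 − 30 = 96 left.
July 1934 has 31 days: 96 − 31 = 65 left.
August 1934 has 31 days: 65 − 31 = 34 left.
September 1934 has 30 days: 34 − 30 = 4 left.
4 days into October 1934 → October 4, 1934.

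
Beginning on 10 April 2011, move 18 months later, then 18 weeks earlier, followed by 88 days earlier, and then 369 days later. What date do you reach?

March 14, 2013

Counting forward 18 months from April 10, 2011:
month 4 + 18 = 22, which is month 10 of year 2012 → October 2012.
Day 10 is valid in October, giving October 10, 2012.
Counting back 18 weeks (= 126 days) from October 10, 2012:
Going back 10 days from October 10, 2012 reaches the end of the previous month; 126 − 10 = 116 left.
September 2012 has 30 days: 116 − 30 = 86 left.
August 2012 has 31 days: 86 − 31 = 55 left.
July 2012 has 31 days: 55 − 31 = 24 left.
June 2012 has 30 days; 30 − 24 = 6 → June 6, 2012.
Going back 88 days from June 6, 2012:
Going back 6 days from June 6, 2012 reaches the end of the previous month; 88 − 6 = 82 left.
May 2012 has 31 days: 82 − 31 = 51 left.
April 2012 has 30 days: 51 − 30 = 21 left.
March 2012 has 31 days; 31 − 21 = 10 → March 10, 2012.
Advancing 369 days from March 10, 2012:
March has 31 days, so 31 − 10 = 21 days remain after March 10, 2012; 369 − 21 = 348 left.
April 2012 has 30 days: 348 − 30 = 318 left.
May 2012 has 31 days: 318 − 31 = 287 left.
June 2012 has 30 days: 287 − 30 = 257 left.
July 2012 has 31 days: 257 − 31 = 226 left.
August 2012 has 31 days: 226 − 31 = 195 left.
September 2012 has 30 days: 195 − 30 = 165 left.
October 2012 has 31 days: 165 − 31 = 134 left.
November 2012 has 30 days: 134 − 30 = 104 left.
December 2012 has 31 days: 104 − 31 = 73 left.
January 2013 has 31 days: 73 − 31 = 42 left.
February 2013 has 28 days (2013 is not a leap year): 42 − 28 = 14 left.
14 days into March 2013 → March 14, 2013.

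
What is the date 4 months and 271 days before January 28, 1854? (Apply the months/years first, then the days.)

Counting back 4 months and 271 days from January 28, 1854: first the month/year part, then the days.
month 1 − 4 = -3, which is month 9 of year 1853 → September 1853.
Day 28 is valid in September, giving September 28, 1853.
Now subtract 271 days from September 28, 1853.
Going back 28 days from September 28, 1853 reaches the end of the previous month; 271 − 28 = 243 left.
August 1853 has 31 days: 243 − 31 = 212 left.
July 1853 has 31 days: 212 − 31 = 181 left.
June 1853 has 30 days: 181 − 30 = 151 left.
May 1853 has 31 days: 151 − 31 = 120 left.
April 1853 has 30 days: 120 − 30 = 90 left.
March 1853 has 31 days: 90 − 31 = 59 left.
February 1853 has 28 days (1853 is not a leap year): 59 − 28 = 31 left.
January 1853 has 31 days: 31 − 31 = 0 left.
December 1852 has 31 days; 31 − 0 = 31 → December 31, 1852.

December 31, 1852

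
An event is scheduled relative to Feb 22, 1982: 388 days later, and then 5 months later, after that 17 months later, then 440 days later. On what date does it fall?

April 2, 1986

Counting forward 388 days from February 22, 1982:
February has 28 days, so 28 − 22 = 6 days remain after February 22, 1982; 388 − 6 = 382 left.
March 1982 has 31 days: 382 − 31 = 351 left.
April 1982 has 30 days: 351 − 30 = 321 left.
May 1982 has 31 days: 321 − 31 = 290 left.
June 1982 has 30 days: 290 − 30 = 260 left.
July 1982 has 31 days: 260 − 31 = 229 left.
August 1982 has 31 days: 229 − 31 = 198 left.
September 1982 has 30 days: 198 − 30 = 168 left.
October 1982 has 31 days: 168 − 31 = 137 left.
November 1982 has 30 days: 137 − 30 = 107 left.
December 1982 has 31 days: 107 − 31 = 76 left.
January 1983 has 31 days: 76 − 31 = 45 left.
February 1983 has 28 days (1983 is not a leap year): 45 − 28 = 17 left.
17 days into March 1983 → March 17, 1983.
Counting forward 5 months from March 17, 1983:
month 3 + 5 = 8 → August 1983.
Day 17 is valid in August, giving August 17, 1983.
Adding 17 months from August 17, 1983:
month 8 + 17 = 25, which is month 1 of year 1985 → January 1985.
Day 17 is valid in January, giving January 17, 1985.
Adding 440 days from January 17, 1985:
January has 31 days, so 31 − 17 = 14 days remain after January 17, 1985; 440 − 14 = 426 left.
February 1985 has 28 days (1985 is not a leap year): 426 − 28 = 398 left.
March 1985 has 31 days: 398 − 31 = 367 left.
April 1985 has 30 days: 367 − 30 = 337 left.
May 1985 has 31 days: 337 − 31 = 306 left.
June 1985 has 30 days: 306 − 30 = 276 left.
July 1985 has 31 days: 276 − 31 = 245 left.
August 1985 has 31 days: 245 − 31 = 214 left.
September 1985 has 30 days: 214 − 30 = 184 left.
October 1985 has 31 days: 184 − 31 = 153 left.
November 1985 has 30 days: 153 − 30 = 123 left.
December 1985 has 31 days: 123 − 31 = 92 left.
January 1986 has 31 days: 92 − 31 = 61 left.
February 1986 has 28 days (1986 is not a leap year): 61 − 28 = 33 left.
March 1986 has 31 days: 33 − 31 = 2 left.
2 days into April 1986 → April 2, 1986.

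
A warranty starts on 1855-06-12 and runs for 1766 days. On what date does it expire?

April 12, 1860

Adding 1766 days from June 12, 1855.
June has 30 days, so 30 − 12 = 18 days remain after June 12, 1855; 1766 − 18 = 1748 left.
July 1855 has 31 days: 1748 − 31 = 1717 left.
August 1855 has 31 days: 1717 − 31 = 1686 left.
September 1855 has 30 days: 1686 − 30 = 1656 left.
October 1855 has 31 days: 1656 − 31 = 1625 left.
November 1855 has 30 days: 1625 − 30 = 1595 left.
December 1855 has 31 days: 1595 − 31 = 1564 left.
January 1856 has 31 days: 1564 − 31 = 1533 left.
February 1856 has 29 days (1856 is a leap year): 1533 − 29 = 1504 left.
March 1856 has 31 days: 1504 − 31 = 1473 left.
April 1856 has 30 days: 1473 − 30 = 1443 left.
May 1856 has 31 days: 1443 − 31 = 1412 left.
June 1856 has 30 days: 1412 − 30 = 1382 left.
July 1856 has 31 days: 1382 − 31 = 1351 left.
August 1856 has 31 days: 1351 − 31 = 1320 left.
September 1856 has 30 days: 1320 − 30 = 1290 left.
October 1856 has 31 days: 1290 − 31 = 1259 left.
November 1856 has 30 days: 1259 − 30 = 1229 left.
December 1856 has 31 days: 1229 − 31 = 1198 left.
January 1857 has 31 days: 1198 − 31 = 1167 left.
February 1857 has 28 days (1857 is not a leap year): 1167 − 28 = 1139 left.
March 1857 has 31 days: 1139 − 31 = 1108 left.
April 1857 has 30 days: 1108 − 30 = 1078 left.
May 1857 has 31 days: 1078 − 31 = 1047 left.
June 1857 has 30 days: 1047 − 30 = 1017 left.
July 1857 has 31 days: 1017 − 31 = 986 left.
August 1857 has 31 days: 986 − 31 = 955 left.
September 1857 has 30 days: 955 − 30 = 925 left.
October 1857 has 31 days: 925 − 31 = 894 left.
November 1857 has 30 days: 894 − 30 = 864 left.
December 1857 has 31 days: 864 − 31 = 833 left.
January 1858 has 31 days: 833 − 31 = 802 left.
February 1858 has 28 days (1858 is not a leap year): 802 − 28 = 774 left.
March 1858 has 31 days: 774 − 31 = 743 left.
April 1858 has 30 days: 743 − 30 = 713 left.
May 1858 has 31 days: 713 − 31 = 682 left.
June 1858 has 30 days: 682 − 30 = 652 left.
July 1858 has 31 days: 652 − 31 = 621 left.
August 1858 has 31 days: 621 − 31 = 590 left.
September 1858 has 30 days: 590 − 30 = 560 left.
October 1858 has 31 days: 560 − 31 = 529 left.
November 1858 has 30 days: 529 − 30 = 499 left.
December 1858 has 31 days: 499 − 31 = 468 left.
January 1859 has 31 days: 468 − 31 = 437 left.
February 1859 has 28 days (1859 is not a leap year): 437 − 28 = 409 left.
March 1859 has 31 days: 409 − 31 = 378 left.
April 1859 has 30 days: 378 − 30 = 348 left.
May 1859 has 31 days: 348 − 31 = 317 left.
June 1859 has 30 days: 317 − 30 = 287 left.
July 1859 has 31 days: 287 − 31 = 256 left.
August 1859 has 31 days: 256 − 31 = 225 left.
September 1859 has 30 days: 225 − 30 = 195 left.
October 1859 has 31 days: 195 − 31 = 164 left.
November 1859 has 30 days: 164 − 30 = 134 left.
December 1859 has 31 days: 134 − 31 = 103 left.
January 1860 has 31 days: 103 − 31 = 72 left.
February 1860 has 29 days (1860 is a leap year): 72 − 29 = 43 left.
March 1860 has 31 days: 43 − 31 = 12 left.
12 days into April 1860 → April 12, 1860.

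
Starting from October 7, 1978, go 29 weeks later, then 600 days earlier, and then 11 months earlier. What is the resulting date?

October 5, 1976

Advancing 29 weeks (= 203 days) from October 7, 1978:
October has 31 days, so 31 − 7 = 24 days remain after October 7, 1978; 203 − 24 = 179 left.
November 1978 has 30 days: 179 − 30 = 149 left.
December 1978 has 31 days: 149 − 31 = 118 left.
January 1979 has 31 days: 118 − 31 = 87 left.
February 1979 has 28 days (1979 is not a leap year): 87 − 28 = 59 left.
March 1979 has 31 days: 59 − 31 = 28 left.
28 days into April 1979 → April 28, 1979.
Going back 600 days from April 28, 1979:
Going back 28 days from April 28, 1979 reaches the end of the previous month; 600 − 28 = 572 left.
March 1979 has 31 days: 572 − 31 = 541 left.
February 1979 has 28 days (1979 is not a leap year): 541 − 28 = 513 left.
January 1979 has 31 days: 513 − 31 = 482 left.
December 1978 has 31 days: 482 − 31 = 451 left.
November 1978 has 30 days: 451 − 30 = 421 left.
October 1978 has 31 days: 421 − 31 = 390 left.
September 1978 has 30 days: 390 − 30 = 360 left.
August 1978 has 31 days: 360 − 31 = 329 left.
July 1978 has 31 days: 329 − 31 = 298 left.
June 1978 has 30 days: 298 − 30 = 268 left.
May 1978 has 31 days: 268 − 31 = 237 left.
April 1978 has 30 days: 237 − 30 = 207 left.
March 1978 has 31 days: 207 − 31 = 176 left.
February 1978 has 28 days (1978 is not a leap year): 176 − 28 = 148 left.
January 1978 has 31 days: 148 − 31 = 117 left.
December 1977 has 31 days: 117 − 31 = 86 left.
November 1977 has 30 days: 86 − 30 = 56 left.
October 1977 has 31 days: 56 − 31 = 25 left.
September 1977 has 30 days; 30 − 25 = 5 → September 5, 1977.
Counting back 11 months from September 5, 1977:
month 9 − 11 = -2, which is month 10 of year 1976 → October 1976.
Day 5 is valid in October, giving October 5, 1976.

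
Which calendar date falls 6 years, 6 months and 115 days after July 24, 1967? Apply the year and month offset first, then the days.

May 19, 1974

Advancing 6 years, 6 months and 115 days from July 24, 1967: first the month/year part, then the days.
+6 years → 1973; month 7 + 6 = 13, which is month 1 of year 1974 → January 1974.
Day 24 is valid in January, giving January 24, 1974.
Now add 115 days from January 24, 1974.
January has 31 days, so 31 − 24 = 7 days remain after January 24, 1974; 115 − 7 = 108 left.
February 1974 has 28 days (1974 is not a leap year): 108 − 28 = 80 left.
March 1974 has 31 days: 80 − 31 = 49 left.
April 1974 has 30 days: 49 − 30 = 19 left.
19 days into May 1974 → May 19, 1974.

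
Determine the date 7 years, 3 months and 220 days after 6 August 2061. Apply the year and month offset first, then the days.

Adding 7 years, 3 months and 220 days from August 6, 2061: first the month/year part, then the days.
+7 years → 2068; month 8 + 3 = 11 → November 2068.
Day 6 is valid in November, giving November 6, 2068.
Now add 220 days from November 6, 2068.
November has 30 days, so 30 − 6 = 24 days remain after November 6, 2068; 220 − 24 = 196 left.
December 2068 has 31 days: 196 − 31 = 165 left.
January 2069 has 31 days: 165 − 31 = 134 left.
February 2069 has 28 days (2069 is not a leap year): 134 − 28 = 106 left.
March 2069 has 31 days: 106 − 31 = 75 left.
April 2069 has 30 days: 75 − 30 = 45 left.
May 2069 has 31 days: 45 − 31 = 14 left.
14 days into June 2069 → June 14, 2069.

June 14, 2069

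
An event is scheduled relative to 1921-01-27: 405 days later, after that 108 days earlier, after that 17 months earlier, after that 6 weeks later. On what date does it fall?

Advancing 405 days from January 27, 1921:
January has 31 days, so 31 − 27 = 4 days remain after January 27, 1921; 405 − 4 = 401 left.
February 1921 has 28 days (1921 is not a leap year): 401 − 28 = 373 left.
March 1921 has 31 days: 373 − 31 = 342 left.
April 1921 has 30 days: 342 − 30 = 312 left.
May 1921 has 31 days: 312 − 31 = 281 left.
June 1921 has 30 days: 281 − 30 = 251 left.
July 1921 has 31 days: 251 − 31 = 220 left.
August 1921 has 31 days: 220 − 31 = 189 left.
September 1921 has 30 days: 189 − 30 = 159 left.
October 1921 has 31 days: 159 − 31 = 128 left.
November 1921 has 30 days: 128 − 30 = 98 left.
December 1921 has 31 days: 98 − 31 = 67 left.
January 1922 has 31 days: 67 − 31 = 36 left.
February 1922 has 28 days (1922 is not a leap year): 36 − 28 = 8 left.
8 days into March 1922 → March 8, 1922.
Subtracting 108 days from March 8, 1922:
Going back 8 days from March 8, 1922 reaches the end of the previous month; 108 − 8 = 100 left.
February 1922 has 28 days (1922 is not a leap year): 100 − 28 = 72 left.
January 1922 has 31 days: 72 − 31 = 41 left.
December 1921 has 31 days: 41 − 31 = 10 left.
November 1921 has 30 days; 30 − 10 = 20 → November 20, 1921.
Subtracting 17 months from November 20, 1921:
month 11 − 17 = -6, which is month 6 of year 1920 → June 1920.
Day 20 is valid in June, giving June 20, 1920.
Adding 6 weeks (= 42 days) from June 20, 1920:
June has 30 days, so 30 − 20 = 10 days remain after June 20, 1920; 42 − 10 = 32 left.
July 1920 has 31 days: 32 − 31 = 1 left.
1 day into August 1920 → August 1, 1920.

August 1, 1920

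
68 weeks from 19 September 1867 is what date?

Counting forward 68 weeks = 476 days from September 19, 1867.
September has 30 days, so 30 − 19 = 11 days remain after September 19, 1867; 476 − 11 = 465 left.
October 1867 has 31 days: 465 − 31 = 434 left.
November 1867 has 30 days: 434 − 30 = 404 left.
December 1867 has 31 days: 404 − 31 = 373 left.
January 1868 has 31 days: 373 − 31 = 342 left.
February 1868 has 29 days (1868 is a leap year): 342 − 29 = 313 left.
March 1868 has 31 days: 313 − 31 = 282 left.
April 1868 has 30 days: 282 − 30 = 252 left.
May 1868 has 31 days: 252 − 31 = 221 left.
June 1868 has 30 days: 221 − 30 = 191 left.
July 1868 has 31 days: 191 − 31 = 160 left.
August 1868 has 31 days: 160 − 31 = 129 left.
September 1868 has 30 days: 129 − 30 = 99 left.
October 1868 has 31 days: 99 − 31 = 68 left.
November 1868 has 30 days: 68 − 30 = 38 left.
December 1868 has 31 days: 38 − 31 = 7 left.
7 days into January 1869 → January 7, 1869.

January 7, 1869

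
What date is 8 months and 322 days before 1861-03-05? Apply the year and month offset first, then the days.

August 18, 1859

Counting back 8 months and 322 days from March 5, 1861: first the month/year part, then the days.
month 3 − 8 = -5, which is month 7 of year 1860 → July 1860.
Day 5 is valid in July, giving July 5, 1860.
Now subtract 322 days from July 5, 1860.
Going back 5 days from July 5, 1860 reaches the end of the previous month; 322 − 5 = 317 left.
June 1860 has 30 days: 317 − 30 = 287 left.
May 1860 has 31 days: 287 − 31 = 256 left.
April 1860 has 30 days: 256 − 30 = 226 left.
March 1860 has 31 days: 226 − 31 = 195 left.
February 1860 has 29 days (1860 is a leap year): 195 − 29 = 166 left.
January 1860 has 31 days: 166 − 31 = 135 left.
December 1859 has 31 days: 135 − 31 = 104 left.
November 1859 has 30 days: 104 − 30 = 74 left.
October 1859 has 31 days: 74 − 31 = 43 left.
September 1859 has 30 days: 43 − 30 = 13 left.
August 1859 has 31 days; 31 − 13 = 18 → August 18, 1859.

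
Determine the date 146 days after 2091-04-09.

September 2, 2091

Advancing 146 days from April 9, 2091.
April has 30 days, so 30 − 9 = 21 days remain after April 9, 2091; 146 − 21 = 125 left.
May 2091 has 31 days: 125 − 31 = 94 left.
June 2091 has 30 days: 94 − 30 = 64 left.
July 2091 has 31 days: 64 − 31 = 33 left.
August 2091 has 31 days: 33 − 31 = 2 left.
2 days into September 2091 → September 2, 2091.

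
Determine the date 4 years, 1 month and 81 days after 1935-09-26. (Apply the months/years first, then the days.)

January 15, 1940

Adding 4 years, 1 month and 81 days from September 26, 1935: first the month/year part, then the days.
+4 years → 1939; month 9 + 1 = 10 → October 1939.
Day 26 is valid in October, giving October 26, 1939.
Now add 81 days from October 26, 1939.
October has 31 days, so 31 − 26 = 5 days remain after October 26, 1939; 81 − 5 = 76 left.
November 1939 has 30 days: 76 − 30 = 46 left.
December 1939 has 31 days: 46 − 31 = 15 left.
15 days into January 1940 → January 15, 1940.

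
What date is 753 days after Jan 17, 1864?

February 8, 1866

Adding 753 days from January 17, 1864.
January has 31 days, so 31 − 17 = 14 days remain after January 17, 1864; 753 − 14 = 739 left.
February 1864 has 29 days (1864 is a leap year): 739 − 29 = 710 left.
March 1864 has 31 days: 710 − 31 = 679 left.
April 1864 has 30 days: 679 − 30 = 649 left.
May 1864 has 31 days: 649 − 31 = 618 left.
June 1864 has 30 days: 618 − 30 = 588 left.
July 1864 has 31 days: 588 − 31 = 557 left.
August 1864 has 31 days: 557 − 31 = 526 left.
September 1864 has 30 days: 526 − 30 = 496 left.
October 1864 has 31 days: 496 − 31 = 465 left.
November 1864 has 30 days: 465 − 30 = 435 left.
December 1864 has 31 days: 435 − 31 = 404 left.
January 1865 has 31 days: 404 − 31 = 373 left.
February 1865 has 28 days (1865 is not a leap year): 373 − 28 = 345 left.
March 1865 has 31 days: 345 − 31 = 314 left.
April 1865 has 30 days: 314 − 30 = 284 left.
May 1865 has 31 days: 284 − 31 = 253 left.
June 1865 has 30 days: 253 − 30 = 223 left.
July 1865 has 31 days: 223 − 31 = 192 left.
August 1865 has 31 days: 192 − 31 = 161 left.
September 1865 has 30 days: 161 − 30 = 131 left.
October 1865 has 31 days: 131 − 31 = 100 left.
November 1865 has 30 days: 100 − 30 = 70 left.
December 1865 has 31 days: 70 − 31 = 39 left.
January 1866 has 31 days: 39 − 31 = 8 left.
8 days into February 1866 → February 8, 1866.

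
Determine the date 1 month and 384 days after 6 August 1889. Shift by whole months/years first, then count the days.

Adding 1 month and 384 days from August 6, 1889: first the month/year part, then the days.
month 8 + 1 = 9 → September 1889.
Day 6 is valid in September, giving September 6, 1889.
Now add 384 days from September 6, 1889.
September has 30 days, so 30 − 6 = 24 days remain after September 6, 1889; 384 − 24 = 360 left.
October 1889 has 31 days: 360 − 31 = 329 left.
November 1889 has 30 days: 329 − 30 = 299 left.
December 1889 has 31 days: 299 − 31 = 268 left.
January 1890 has 31 days: 268 − 31 = 237 left.
February 1890 has 28 days (1890 is not a leap year): 237 − 28 = 209 left.
March 1890 has 31 days: 209 − 31 = 178 left.
April 1890 has 30 days: 178 − 30 = 148 left.
May 1890 has 31 days: 148 − 31 = 117 left.
June 1890 has 30 days: 117 − 30 = 87 left.
July 1890 has 31 days: 87 − 31 = 56 left.
August 1890 has 31 days: 56 − 31 = 25 left.
25 days into September 1890 → September 25, 1890.

September 25, 1890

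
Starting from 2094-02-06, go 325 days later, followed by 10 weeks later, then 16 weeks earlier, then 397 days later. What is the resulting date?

December 18, 2095

Advancing 325 days from February 6, 2094:
February has 28 days, so 28 − 6 = 22 days remain after February 6, 2094; 325 − 22 = 303 left.
March 2094 has 31 days: 303 − 31 = 272 left.
April 2094 has 30 days: 272 − 30 = 242 left.
May 2094 has 31 days: 242 − 31 = 211 left.
June 2094 has 30 days: 211 − 30 = 181 left.
July 2094 has 31 days: 181 − 31 = 150 left.
August 2094 has 31 days: 150 − 31 = 119 left.
September 2094 has 30 days: 119 − 30 = 89 left.
October 2094 has 31 days: 89 − 31 = 58 left.
November 2094 has 30 days: 58 − 30 = 28 left.
28 days into December 2094 → December 28, 2094.
Counting forward 10 weeks (= 70 days) from December 28, 2094:
December has 31 days, so 31 − 28 = 3 days remain after December 28, 2094; 70 − 3 = 67 left.
January 2095 has 31 days: 67 − 31 = 36 left.
February 2095 has 28 days (2095 is not a leap year): 36 − 28 = 8 left.
8 days into March 2095 → March 8, 2095.
Subtracting 16 weeks (= 112 days) from March 8, 2095:
Going back 8 days from March 8, 2095 reaches the end of the previous month; 112 − 8 = 104 left.
February 2095 has 28 days (2095 is not a leap year): 104 − 28 = 76 left.
January 2095 has 31 days: 76 − 31 = 45 left.
December 2094 has 31 days: 45 − 31 = 14 left.
November 2094 has 30 days; 30 − 14 = 16 → November 16, 2094.
Counting forward 397 days from November 16, 2094:
November has 30 days, so 30 − 16 = 14 days remain after November 16, 2094; 397 − 14 = 383 left.
December 2094 has 31 days: 383 − 31 = 352 left.
January 2095 has 31 days: 352 − 31 = 321 left.
February 2095 has 28 days (2095 is not a leap year): 321 − 28 = 293 left.
March 2095 has 31 days: 293 − 31 = 262 left.
April 2095 has 30 days: 262 − 30 = 232 left.
May 2095 has 31 days: 232 − 31 = 201 left.
June 2095 has 30 days: 201 − 30 = 171 left.
July 2095 has 31 days: 171 − 31 = 140 left.
August 2095 has 31 days: 140 − 31 = 109 left.
September 2095 has 30 days: 109 − 30 = 79 left.
October 2095 has 31 days: 79 − 31 = 48 left.
November 2095 has 30 days: 48 − 30 = 18 left.
18 days into December 2095 → December 18, 2095.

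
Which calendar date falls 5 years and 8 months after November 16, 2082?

July 16, 2088

Adding 5 years and 8 months from November 16, 2082.
+5 years → 2087; month 11 + 8 = 19, which is month 7 of year 2088 → July 2088.
Day 16 is valid in July, giving July 16, 2088.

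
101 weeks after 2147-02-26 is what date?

February 2, 2149

Adding 101 weeks = 707 days from February 26, 2147.
February has 28 days, so 28 − 26 = 2 days remain after February 26, 2147; 707 − 2 = 705 left.
March 2147 has 31 days: 705 − 31 = 674 left.
April 2147 has 30 days: 674 − 30 = 644 left.
May 2147 has 31 days: 644 − 31 = 613 left.
June 2147 has 30 days: 613 − 30 = 583 left.
July 2147 has 31 days: 583 − 31 = 552 left.
August 2147 has 31 days: 552 − 31 = 521 left.
September 2147 has 30 days: 521 − 30 = 491 left.
October 2147 has 31 days: 491 − 31 = 460 left.
November 2147 has 30 days: 460 − 30 = 430 left.
December 2147 has 31 days: 430 − 31 = 399 left.
January 2148 has 31 days: 399 − 31 = 368 left.
February 2148 has 29 days (2148 is a leap year): 368 − 29 = 339 left.
March 2148 has 31 days: 339 − 31 = 308 left.
April 2148 has 30 days: 308 − 30 = 278 left.
May 2148 has 31 days: 278 − 31 = 247 left.
June 2148 has 30 days: 247 − 30 = 217 left.
July 2148 has 31 days: 217 − 31 = 186 left.
August 2148 has 31 days: 186 − 31 = 155 left.
September 2148 has 30 days: 155 − 30 = 125 left.
October 2148 has 31 days: 125 − 31 = 94 left.
November 2148 has 30 days: 94 − 30 = 64 left.
December 2148 has 31 days: 64 − 31 = 33 left.
January 2149 has 31 days: 33 − 31 = 2 left.
2 days into February 2149 → February 2, 2149.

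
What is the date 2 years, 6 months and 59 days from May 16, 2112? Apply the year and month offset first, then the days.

Counting forward 2 years, 6 months and 59 days from May 16, 2112: first the month/year part, then the days.
+2 years → 2114; month 5 + 6 = 11 → November 2114.
Day 16 is valid in November, giving November 16, 2114.
Now add 59 days from November 16, 2114.
November has 30 days, so 30 − 16 = 14 days remain after November 16, 2114; 59 − 14 = 45 left.
December 2114 has 31 days: 45 − 31 = 14 left.
14 days into January 2115 → January 14, 2115.

January 14, 2115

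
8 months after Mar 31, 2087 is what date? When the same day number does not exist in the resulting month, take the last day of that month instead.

November 30, 2087

Advancing 8 months from March 31, 2087.
month 3 + 8 = 11 → November 2087.
November 2087 has only 30 days and the start was day 31, so the date clamps to November 30, 2087.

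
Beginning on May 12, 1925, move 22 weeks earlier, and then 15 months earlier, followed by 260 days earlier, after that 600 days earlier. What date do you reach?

May 2, 1921

Going back 22 weeks (= 154 days) from May 12, 1925:
Going back 12 days from May 12, 1925 reaches the end of the previous month; 154 − 12 = 142 left.
April 1925 has 30 days: 142 − 30 = 112 left.
March 1925 has 31 days: 112 − 31 = 81 left.
February 1925 has 28 days (1925 is not a leap year): 81 − 28 = 53 left.
January 1925 has 31 days: 53 − 31 = 22 left.
December 1924 has 31 days; 31 − 22 = 9 → December 9, 1924.
Subtracting 15 months from December 9, 1924:
month 12 − 15 = -3, which is month 9 of year 1923 → September 1923.
Day 9 is valid in September, giving September 9, 1923.
Going back 260 days from September 9, 1923:
Going back 9 days from September 9, 1923 reaches the end of the previous month; 260 − 9 = 251 left.
August 1923 has 31 days: 251 − 31 = 220 left.
July 1923 has 31 days: 220 − 31 = 189 left.
June 1923 has 30 days: 189 − 30 = 159 left.
May 1923 has 31 days: 159 − 31 = 128 left.
April 1923 has 30 days: 128 − 30 = 98 left.
March 1923 has 31 days: 98 − 31 = 67 left.
February 1923 has 28 days (1923 is not a leap year): 67 − 28 = 39 left.
January 1923 has 31 days: 39 − 31 = 8 left.
December 1922 has 31 days; 31 − 8 = 23 → December 23, 1922.
Going back 600 days from December 23, 1922:
Going back 23 days from December 23, 1922 reaches the end of the previous month; 600 − 23 = 577 left.
November 1922 has 30 days: 577 − 30 = 547 left.
October 1922 has 31 days: 547 − 31 = 516 left.
September 1922 has 30 days: 516 − 30 = 486 left.
August 1922 has 31 days: 486 − 31 = 455 left.
July 1922 has 31 days: 455 − 31 = 424 left.
June 1922 has 30 days: 424 − 30 = 394 left.
May 1922 has 31 days: 394 − 31 = 363 left.
April 1922 has 30 days: 363 − 30 = 333 left.
March 1922 has 31 days: 333 − 31 = 302 left.
February 1922 has 28 days (1922 is not a leap year): 302 − 28 = 274 left.
January 1922 has 31 days: 274 − 31 = 243 left.
December 1921 has 31 days: 243 − 31 = 212 left.
November 1921 has 30 days: 212 − 30 = 182 left.
October 1921 has 31 days: 182 − 31 = 151 left.
September 1921 has 30 days: 151 − 30 = 121 left.
August 1921 has 31 days: 121 − 31 = 90 left.
July 1921 has 31 days: 90 − 31 = 59 left.
June 1921 has 30 days: 59 − 30 = 29 left.
May 1921 has 31 days; 31 − 29 = 2 → May 2, 1921.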